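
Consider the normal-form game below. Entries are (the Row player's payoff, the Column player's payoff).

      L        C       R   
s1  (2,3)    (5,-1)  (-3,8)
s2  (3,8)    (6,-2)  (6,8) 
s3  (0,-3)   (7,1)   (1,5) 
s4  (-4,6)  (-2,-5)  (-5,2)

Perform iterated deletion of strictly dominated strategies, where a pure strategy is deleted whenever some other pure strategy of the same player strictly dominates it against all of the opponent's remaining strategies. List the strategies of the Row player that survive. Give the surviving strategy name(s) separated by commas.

For the Row player, s2 strictly dominates s1 on the remaining columns (L: 3>2, C: 6>5, R: 6>-3); eliminate s1.
The Row player's strategy s4 is strictly dominated by s2 (L: 3>-4, C: 6>-2, R: 6>-5) and is removed.
The Column player's strategy C is strictly dominated by R (s2: 8>-2, s3: 5>1) and is removed.
For the Row player, s2 strictly dominates s3 on the remaining columns (L: 3>0, R: 6>1); eliminate s3.
Among the remaining strategies, none is strictly dominated by another pure strategy of the same player, so the elimination stops.
Surviving strategies — the Row player: {s2}; the Column player: {L, R}.

s2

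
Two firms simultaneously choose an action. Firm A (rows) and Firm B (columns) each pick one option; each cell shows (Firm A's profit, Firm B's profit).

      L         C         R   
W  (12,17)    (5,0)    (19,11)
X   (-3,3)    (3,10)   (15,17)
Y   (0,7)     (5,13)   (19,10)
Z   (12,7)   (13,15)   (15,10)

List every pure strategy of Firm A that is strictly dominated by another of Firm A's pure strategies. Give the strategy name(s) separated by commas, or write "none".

Nothing dominates W: X at L (12>-3); Y at L (12>0); Z at L (12=12).
X is strictly dominated by W (L: 12>-3, C: 5>3, R: 19>15).
Y: no other strategy beats it everywhere (W at C (5=5); X at L (0>-3); Z at R (19>15)).
Z is not dominated — it holds its own against W at L (12=12); X at L (12>-3); Y at L (12>0).

X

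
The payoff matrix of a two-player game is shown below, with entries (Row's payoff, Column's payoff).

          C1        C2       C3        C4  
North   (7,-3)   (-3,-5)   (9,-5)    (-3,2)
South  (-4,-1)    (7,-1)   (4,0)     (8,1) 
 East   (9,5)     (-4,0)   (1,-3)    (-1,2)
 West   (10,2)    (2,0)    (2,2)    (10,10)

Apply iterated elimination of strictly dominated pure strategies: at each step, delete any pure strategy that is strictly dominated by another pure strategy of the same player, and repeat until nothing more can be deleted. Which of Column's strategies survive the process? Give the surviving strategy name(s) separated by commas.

Row's strategy East is strictly dominated by West (C1: 10>9, C2: 2>-4, C3: 2>1, C4: 10>-1) and is removed.
Column C1 is eliminated: C4 beats it against every remaining row (North: 2>-3, South: 1>-1, West: 10>2).
For Column, C4 strictly dominates C2 on the remaining rows (North: 2>-5, South: 1>-1, West: 10>0); eliminate C2.
Column C3 is eliminated: C4 beats it against every remaining row (North: 2>-5, South: 1>0, West: 10>2).
Row North is eliminated: South beats it against every remaining column (C4: 8>-3).
For Row, West strictly dominates South on the remaining columns (C4: 10>8); eliminate South.
Among the remaining strategies, none is strictly dominated by another pure strategy of the same player, so the elimination stops.
Surviving strategies — Row: {West}; Column: {C4}.

C4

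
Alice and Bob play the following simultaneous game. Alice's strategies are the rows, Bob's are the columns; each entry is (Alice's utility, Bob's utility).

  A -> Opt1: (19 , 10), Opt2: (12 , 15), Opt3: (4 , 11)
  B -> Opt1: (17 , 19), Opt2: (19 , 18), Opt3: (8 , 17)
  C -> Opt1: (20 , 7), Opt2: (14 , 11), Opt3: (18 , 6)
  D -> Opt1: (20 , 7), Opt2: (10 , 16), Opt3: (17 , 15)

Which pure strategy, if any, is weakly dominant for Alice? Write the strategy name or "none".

A fails to dominate B at Opt2 (12<19).
B fails to dominate A at Opt1 (17<19).
C fails to dominate B at Opt2 (14<19).
D fails to dominate A at Opt2 (10<12).
No single strategy dominates all the others.

none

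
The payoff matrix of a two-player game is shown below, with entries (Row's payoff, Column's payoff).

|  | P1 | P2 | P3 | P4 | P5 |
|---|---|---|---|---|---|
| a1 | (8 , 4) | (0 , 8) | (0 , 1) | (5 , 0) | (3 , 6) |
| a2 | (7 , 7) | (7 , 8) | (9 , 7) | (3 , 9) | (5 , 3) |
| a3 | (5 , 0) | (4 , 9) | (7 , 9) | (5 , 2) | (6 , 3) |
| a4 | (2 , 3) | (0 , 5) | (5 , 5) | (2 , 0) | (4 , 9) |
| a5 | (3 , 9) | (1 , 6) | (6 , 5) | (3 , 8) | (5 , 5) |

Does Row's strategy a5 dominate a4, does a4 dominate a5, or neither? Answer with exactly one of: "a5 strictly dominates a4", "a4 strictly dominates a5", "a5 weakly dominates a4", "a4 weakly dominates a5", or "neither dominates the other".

Compare a5 to a4 across every action of Column: P1: 3>2, P2: 1>0, P3: 6>5, P4: 3>2, P5: 5>4.
a5 gives a strictly higher payoff against every action of Column, so a5 strictly dominates a4.

a5 strictly dominates a4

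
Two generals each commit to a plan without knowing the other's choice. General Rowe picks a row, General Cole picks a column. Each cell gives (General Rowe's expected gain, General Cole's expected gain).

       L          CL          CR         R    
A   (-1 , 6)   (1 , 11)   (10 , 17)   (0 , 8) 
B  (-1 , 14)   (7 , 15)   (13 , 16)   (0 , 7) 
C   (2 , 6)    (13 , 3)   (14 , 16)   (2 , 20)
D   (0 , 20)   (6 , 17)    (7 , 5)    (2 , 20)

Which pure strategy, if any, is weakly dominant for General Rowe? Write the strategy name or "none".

C

C vs A: L: 2>-1, CL: 13>1, CR: 14>10, R: 2>0.
C vs B: L: 2>-1, CL: 13>7, CR: 14>13, R: 2>0.
C vs D: L: 2>0, CL: 13>6, CR: 14>7, R: 2=2.
C is at least as good as every other strategy against every opponent action, so it is weakly dominant.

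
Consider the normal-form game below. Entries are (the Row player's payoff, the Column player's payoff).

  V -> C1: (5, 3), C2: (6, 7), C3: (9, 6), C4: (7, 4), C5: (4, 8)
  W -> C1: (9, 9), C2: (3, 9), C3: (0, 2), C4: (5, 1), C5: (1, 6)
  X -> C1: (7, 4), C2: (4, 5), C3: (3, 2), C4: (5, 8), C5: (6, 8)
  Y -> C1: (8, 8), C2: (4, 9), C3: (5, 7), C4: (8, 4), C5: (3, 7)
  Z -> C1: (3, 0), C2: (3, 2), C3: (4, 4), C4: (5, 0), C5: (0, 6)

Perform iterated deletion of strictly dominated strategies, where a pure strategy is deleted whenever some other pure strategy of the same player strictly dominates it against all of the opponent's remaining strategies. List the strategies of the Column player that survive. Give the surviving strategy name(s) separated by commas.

The Row player's strategy Z is strictly dominated by V (C1: 5>3, C2: 6>3, C3: 9>4, C4: 7>5, C5: 4>0) and is removed.
For the Column player, C2 strictly dominates C3 on the remaining rows (V: 7>6, W: 9>2, X: 5>2, Y: 9>7); eliminate C3.
Among the remaining strategies, none is strictly dominated by another pure strategy of the same player, so the elimination stops.
Surviving strategies — the Row player: {V, W, X, Y}; the Column player: {C1, C2, C4, C5}.

C1, C2, C4, C5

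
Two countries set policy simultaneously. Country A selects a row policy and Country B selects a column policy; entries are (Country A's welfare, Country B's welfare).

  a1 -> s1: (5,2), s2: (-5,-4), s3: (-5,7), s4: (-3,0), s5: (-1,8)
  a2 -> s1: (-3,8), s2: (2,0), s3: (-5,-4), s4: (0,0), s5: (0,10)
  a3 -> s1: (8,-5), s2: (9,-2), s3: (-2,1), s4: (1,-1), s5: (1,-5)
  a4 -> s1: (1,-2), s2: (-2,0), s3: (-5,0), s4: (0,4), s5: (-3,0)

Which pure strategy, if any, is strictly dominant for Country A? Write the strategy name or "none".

a3

a3 vs a1: s1: 8>5, s2: 9>-5, s3: -2>-5, s4: 1>-3, s5: 1>-1.
a3 vs a2: s1: 8>-3, s2: 9>2, s3: -2>-5, s4: 1>0, s5: 1>0.
a3 vs a4: s1: 8>1, s2: 9>-2, s3: -2>-5, s4: 1>0, s5: 1>-3.
a3 strictly beats every other strategy against every opponent action, so it is strictly dominant.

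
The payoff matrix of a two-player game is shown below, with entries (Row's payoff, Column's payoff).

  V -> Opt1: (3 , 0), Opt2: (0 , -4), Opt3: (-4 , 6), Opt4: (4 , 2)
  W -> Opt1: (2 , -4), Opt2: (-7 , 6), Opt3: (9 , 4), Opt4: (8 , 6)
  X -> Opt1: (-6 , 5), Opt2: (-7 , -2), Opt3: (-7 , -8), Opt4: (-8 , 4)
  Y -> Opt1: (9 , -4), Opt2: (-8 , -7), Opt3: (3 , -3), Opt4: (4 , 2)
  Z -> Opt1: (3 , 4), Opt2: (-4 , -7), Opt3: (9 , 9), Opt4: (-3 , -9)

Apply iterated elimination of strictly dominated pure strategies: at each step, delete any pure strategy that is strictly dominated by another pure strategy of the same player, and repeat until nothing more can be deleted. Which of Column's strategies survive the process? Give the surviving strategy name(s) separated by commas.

Row X is eliminated: V beats it against every remaining column (Opt1: 3>-6, Opt2: 0>-7, Opt3: -4>-7, Opt4: 4>-8).
For Column, Opt3 strictly dominates Opt1 on the remaining rows (V: 6>0, W: 4>-4, Y: -3>-4, Z: 9>4); eliminate Opt1.
For Row, W strictly dominates Y on the remaining columns (Opt2: -7>-8, Opt3: 9>3, Opt4: 8>4); eliminate Y.
Among the remaining strategies, none is strictly dominated by another pure strategy of the same player, so the elimination stops.
Surviving strategies — Row: {V, W, Z}; Column: {Opt2, Opt3, Opt4}.

Opt2, Opt3, Opt4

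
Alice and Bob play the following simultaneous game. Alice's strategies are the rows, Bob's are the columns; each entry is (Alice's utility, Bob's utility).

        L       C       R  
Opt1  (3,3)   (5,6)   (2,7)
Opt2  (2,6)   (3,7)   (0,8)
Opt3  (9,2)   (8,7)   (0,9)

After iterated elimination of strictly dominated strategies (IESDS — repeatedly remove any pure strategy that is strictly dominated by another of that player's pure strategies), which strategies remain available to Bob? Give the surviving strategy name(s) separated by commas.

R

Alice's strategy Opt2 is strictly dominated by Opt1 (L: 3>2, C: 5>3, R: 2>0) and is removed.
For Bob, C strictly dominates L on the remaining rows (Opt1: 6>3, Opt3: 7>2); eliminate L.
Column C is eliminated: R beats it against every remaining row (Opt1: 7>6, Opt3: 9>7).
For Alice, Opt1 strictly dominates Opt3 on the remaining columns (R: 2>0); eliminate Opt3.
Among the remaining strategies, none is strictly dominated by another pure strategy of the same player, so the elimination stops.
Surviving strategies — Alice: {Opt1}; Bob: {R}.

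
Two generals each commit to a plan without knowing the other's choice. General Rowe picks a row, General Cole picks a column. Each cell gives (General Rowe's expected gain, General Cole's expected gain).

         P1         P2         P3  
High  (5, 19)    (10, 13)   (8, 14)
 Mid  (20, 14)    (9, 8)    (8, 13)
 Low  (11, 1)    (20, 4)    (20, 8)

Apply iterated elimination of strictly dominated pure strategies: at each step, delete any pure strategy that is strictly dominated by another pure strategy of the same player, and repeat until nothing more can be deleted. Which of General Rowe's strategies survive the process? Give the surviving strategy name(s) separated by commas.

Mid, Low

General Rowe's strategy High is strictly dominated by Low (P1: 11>5, P2: 20>10, P3: 20>8) and is removed.
Column P2 is eliminated: P3 beats it against every remaining row (Mid: 13>8, Low: 8>4).
Among the remaining strategies, none is strictly dominated by another pure strategy of the same player, so the elimination stops.
Surviving strategies — General Rowe: {Mid, Low}; General Cole: {P1, P3}.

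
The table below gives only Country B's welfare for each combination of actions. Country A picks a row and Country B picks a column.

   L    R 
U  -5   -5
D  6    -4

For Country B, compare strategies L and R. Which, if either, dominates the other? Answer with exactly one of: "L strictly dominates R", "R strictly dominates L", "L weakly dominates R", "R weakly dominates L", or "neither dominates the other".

Compare L to R across every action of Country A: U: -5=-5, D: 6>-4.
L is at least as good everywhere and strictly better somewhere (tied only at U), so L weakly but not strictly dominates R.

L weakly dominates R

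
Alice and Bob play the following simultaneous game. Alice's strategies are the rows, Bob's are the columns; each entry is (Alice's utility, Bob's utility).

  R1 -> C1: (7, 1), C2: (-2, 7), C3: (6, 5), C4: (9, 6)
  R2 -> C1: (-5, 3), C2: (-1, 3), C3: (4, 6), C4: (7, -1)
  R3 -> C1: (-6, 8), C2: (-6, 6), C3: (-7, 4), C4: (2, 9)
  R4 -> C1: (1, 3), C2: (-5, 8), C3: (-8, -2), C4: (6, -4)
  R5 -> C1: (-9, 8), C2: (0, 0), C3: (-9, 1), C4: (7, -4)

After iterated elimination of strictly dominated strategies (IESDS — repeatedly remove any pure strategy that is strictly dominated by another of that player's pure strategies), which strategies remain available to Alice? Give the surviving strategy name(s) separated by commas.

R1, R2, R5

Alice's strategy R3 is strictly dominated by R1 (C1: 7>-6, C2: -2>-6, C3: 6>-7, C4: 9>2) and is removed.
Row R4 is eliminated: R1 beats it against every remaining column (C1: 7>1, C2: -2>-5, C3: 6>-8, C4: 9>6).
Bob's strategy C4 is strictly dominated by C2 (R1: 7>6, R2: 3>-1, R5: 0>-4) and is removed.
Among the remaining strategies, none is strictly dominated by another pure strategy of the same player, so the elimination stops.
Surviving strategies — Alice: {R1, R2, R5}; Bob: {C1, C2, C3}.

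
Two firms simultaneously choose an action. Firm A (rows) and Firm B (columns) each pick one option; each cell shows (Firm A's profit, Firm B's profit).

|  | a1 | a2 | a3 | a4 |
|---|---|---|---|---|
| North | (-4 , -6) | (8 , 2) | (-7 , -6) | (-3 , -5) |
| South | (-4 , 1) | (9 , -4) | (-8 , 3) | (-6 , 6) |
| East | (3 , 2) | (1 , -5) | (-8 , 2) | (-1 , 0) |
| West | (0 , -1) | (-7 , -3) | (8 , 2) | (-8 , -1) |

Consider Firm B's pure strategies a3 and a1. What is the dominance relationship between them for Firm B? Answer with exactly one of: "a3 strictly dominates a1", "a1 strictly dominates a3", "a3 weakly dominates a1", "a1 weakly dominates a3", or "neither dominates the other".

a3's payoffs vs a1's, by Firm A's action — North: -6=-6, South: 3>1, East: 2=2, West: 2>-1.
a3 is at least as good everywhere and strictly better somewhere (tied only at North, East), so a3 weakly but not strictly dominates a1.

a3 weakly dominates a1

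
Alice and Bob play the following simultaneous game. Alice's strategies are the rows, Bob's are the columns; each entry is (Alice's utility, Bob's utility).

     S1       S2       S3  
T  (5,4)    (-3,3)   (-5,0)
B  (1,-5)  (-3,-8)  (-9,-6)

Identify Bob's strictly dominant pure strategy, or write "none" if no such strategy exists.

S1 vs S2: T: 4>3, B: -5>-8.
S1 vs S3: T: 4>0, B: -5>-6.
S1 strictly beats every other strategy against every opponent action, so it is strictly dominant.

S1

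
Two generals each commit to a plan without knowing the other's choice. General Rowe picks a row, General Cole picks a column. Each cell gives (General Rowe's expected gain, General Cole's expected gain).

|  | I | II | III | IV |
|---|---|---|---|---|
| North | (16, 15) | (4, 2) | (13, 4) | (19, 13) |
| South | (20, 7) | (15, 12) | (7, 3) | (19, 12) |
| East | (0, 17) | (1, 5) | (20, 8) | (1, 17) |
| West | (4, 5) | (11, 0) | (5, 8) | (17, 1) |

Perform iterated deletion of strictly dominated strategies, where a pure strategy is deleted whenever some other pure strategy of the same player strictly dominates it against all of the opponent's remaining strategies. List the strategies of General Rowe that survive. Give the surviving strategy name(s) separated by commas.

North, South

General Rowe's strategy West is strictly dominated by South (I: 20>4, II: 15>11, III: 7>5, IV: 19>17) and is removed.
Column III is eliminated: I beats it against every remaining row (North: 15>4, South: 7>3, East: 17>8).
For General Rowe, North strictly dominates East on the remaining columns (I: 16>0, II: 4>1, IV: 19>1); eliminate East.
Among the remaining strategies, none is strictly dominated by another pure strategy of the same player, so the elimination stops.
Surviving strategies — General Rowe: {North, South}; General Cole: {I, II, IV}.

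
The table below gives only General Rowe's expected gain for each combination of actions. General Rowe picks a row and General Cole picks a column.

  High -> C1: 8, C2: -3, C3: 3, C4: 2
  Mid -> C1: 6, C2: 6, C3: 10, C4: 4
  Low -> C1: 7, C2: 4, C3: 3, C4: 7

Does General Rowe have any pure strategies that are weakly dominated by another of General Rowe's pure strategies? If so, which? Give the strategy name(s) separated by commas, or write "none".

none

High is not dominated — it holds its own against Mid at C1 (8>6); Low at C1 (8>7).
Mid: no other strategy beats it everywhere (High at C2 (6>-3); Low at C2 (6>4)).
Nothing dominates Low: High at C2 (4>-3); Mid at C1 (7>6).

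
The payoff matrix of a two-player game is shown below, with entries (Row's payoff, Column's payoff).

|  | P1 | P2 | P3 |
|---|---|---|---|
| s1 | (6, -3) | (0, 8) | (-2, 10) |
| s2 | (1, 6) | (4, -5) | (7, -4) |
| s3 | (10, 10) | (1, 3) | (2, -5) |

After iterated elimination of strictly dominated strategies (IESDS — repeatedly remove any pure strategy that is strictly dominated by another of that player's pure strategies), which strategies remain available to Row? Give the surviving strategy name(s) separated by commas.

s3

For Row, s3 strictly dominates s1 on the remaining columns (P1: 10>6, P2: 1>0, P3: 2>-2); eliminate s1.
Column's strategy P2 is strictly dominated by P1 (s2: 6>-5, s3: 10>3) and is removed.
Column's strategy P3 is strictly dominated by P1 (s2: 6>-4, s3: 10>-5) and is removed.
Row s2 is eliminated: s3 beats it against every remaining column (P1: 10>1).
Among the remaining strategies, none is strictly dominated by another pure strategy of the same player, so the elimination stops.
Surviving strategies — Row: {s3}; Column: {P1}.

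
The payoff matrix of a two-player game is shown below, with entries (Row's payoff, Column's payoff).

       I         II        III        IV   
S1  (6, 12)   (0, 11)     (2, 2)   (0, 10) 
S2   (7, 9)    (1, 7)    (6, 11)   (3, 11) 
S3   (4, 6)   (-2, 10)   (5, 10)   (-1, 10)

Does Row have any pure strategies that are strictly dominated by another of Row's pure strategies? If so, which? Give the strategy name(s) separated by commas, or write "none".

S2 strictly dominates S1 — I: 7>6, II: 1>0, III: 6>2, IV: 3>0.
S2 is not dominated — it holds its own against S1 at I (7>6); S3 at I (7>4).
S3 is strictly dominated by S2 (I: 7>4, II: 1>-2, III: 6>5, IV: 3>-1).

S1, S3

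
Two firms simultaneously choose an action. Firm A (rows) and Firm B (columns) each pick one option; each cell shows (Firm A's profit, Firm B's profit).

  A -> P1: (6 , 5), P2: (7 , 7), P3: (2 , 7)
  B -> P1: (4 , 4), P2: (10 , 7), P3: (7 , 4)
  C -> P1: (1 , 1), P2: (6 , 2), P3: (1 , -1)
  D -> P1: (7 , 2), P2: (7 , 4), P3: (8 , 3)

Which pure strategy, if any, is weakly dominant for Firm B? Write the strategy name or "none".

P2 vs P1: A: 7>5, B: 7>4, C: 2>1, D: 4>2.
P2 vs P3: A: 7=7, B: 7>4, C: 2>-1, D: 4>3.
P2 is at least as good as every other strategy against every opponent action, so it is weakly dominant.

P2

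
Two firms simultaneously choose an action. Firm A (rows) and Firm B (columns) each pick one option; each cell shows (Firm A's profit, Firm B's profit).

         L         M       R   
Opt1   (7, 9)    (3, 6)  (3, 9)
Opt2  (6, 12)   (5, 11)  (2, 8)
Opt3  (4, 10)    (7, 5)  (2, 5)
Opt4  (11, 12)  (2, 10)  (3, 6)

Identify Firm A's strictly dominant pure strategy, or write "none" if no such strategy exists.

Opt1 fails to dominate Opt2 at M (3<5).
Opt2 fails to dominate Opt1 at L (6<7).
Opt3 fails to dominate Opt1 at L (4<7).
Opt4 fails to dominate Opt1 at M (2<3).
No single strategy dominates all the others.

none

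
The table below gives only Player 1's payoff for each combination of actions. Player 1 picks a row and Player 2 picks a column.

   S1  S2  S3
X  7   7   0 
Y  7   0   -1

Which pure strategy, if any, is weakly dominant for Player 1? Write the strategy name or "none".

X

X vs Y: S1: 7=7, S2: 7>0, S3: 0>-1.
X is at least as good as every other strategy against every opponent action, so it is weakly dominant.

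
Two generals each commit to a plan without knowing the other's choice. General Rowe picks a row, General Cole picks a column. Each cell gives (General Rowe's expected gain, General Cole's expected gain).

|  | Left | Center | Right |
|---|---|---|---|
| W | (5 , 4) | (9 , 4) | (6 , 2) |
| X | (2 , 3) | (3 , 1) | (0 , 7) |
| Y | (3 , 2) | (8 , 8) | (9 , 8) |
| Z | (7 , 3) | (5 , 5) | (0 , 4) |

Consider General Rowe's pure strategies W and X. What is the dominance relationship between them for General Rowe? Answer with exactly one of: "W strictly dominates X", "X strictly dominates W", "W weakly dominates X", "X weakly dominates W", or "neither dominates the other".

Compare W to X across every action of General Cole: Left: 5>2, Center: 9>3, Right: 6>0.
W gives a strictly higher payoff against every action of General Cole, so W strictly dominates X.

W strictly dominates X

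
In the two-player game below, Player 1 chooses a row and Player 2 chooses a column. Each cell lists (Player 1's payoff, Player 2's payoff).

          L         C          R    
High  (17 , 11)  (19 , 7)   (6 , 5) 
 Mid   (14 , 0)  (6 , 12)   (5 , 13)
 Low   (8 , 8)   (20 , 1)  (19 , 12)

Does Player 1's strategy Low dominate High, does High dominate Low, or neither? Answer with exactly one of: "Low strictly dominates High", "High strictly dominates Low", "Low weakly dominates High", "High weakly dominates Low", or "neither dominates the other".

neither dominates the other

Compare Low to High across every action of Player 2: L: 8<17, C: 20>19, R: 19>6.
Low does better at C, R but worse at L; neither strategy dominates the other.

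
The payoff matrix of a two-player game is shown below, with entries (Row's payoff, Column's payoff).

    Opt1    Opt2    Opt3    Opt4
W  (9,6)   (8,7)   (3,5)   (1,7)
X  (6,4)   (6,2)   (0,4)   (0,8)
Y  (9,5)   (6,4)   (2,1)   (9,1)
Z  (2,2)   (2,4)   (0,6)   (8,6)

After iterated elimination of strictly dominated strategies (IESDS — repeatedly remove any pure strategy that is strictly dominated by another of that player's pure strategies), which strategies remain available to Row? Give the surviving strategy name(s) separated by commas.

For Row, W strictly dominates X on the remaining columns (Opt1: 9>6, Opt2: 8>6, Opt3: 3>0, Opt4: 1>0); eliminate X.
Row's strategy Z is strictly dominated by Y (Opt1: 9>2, Opt2: 6>2, Opt3: 2>0, Opt4: 9>8) and is removed.
For Column, Opt1 strictly dominates Opt3 on the remaining rows (W: 6>5, Y: 5>1); eliminate Opt3.
Among the remaining strategies, none is strictly dominated by another pure strategy of the same player, so the elimination stops.
Surviving strategies — Row: {W, Y}; Column: {Opt1, Opt2, Opt4}.

W, Y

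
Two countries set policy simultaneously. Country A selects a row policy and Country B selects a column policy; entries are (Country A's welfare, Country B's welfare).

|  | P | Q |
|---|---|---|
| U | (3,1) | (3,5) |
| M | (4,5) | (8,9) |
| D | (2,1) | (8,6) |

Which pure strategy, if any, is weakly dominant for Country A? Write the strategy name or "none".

M

M vs U: P: 4>3, Q: 8>3.
M vs D: P: 4>2, Q: 8=8.
M is at least as good as every other strategy against every opponent action, so it is weakly dominant.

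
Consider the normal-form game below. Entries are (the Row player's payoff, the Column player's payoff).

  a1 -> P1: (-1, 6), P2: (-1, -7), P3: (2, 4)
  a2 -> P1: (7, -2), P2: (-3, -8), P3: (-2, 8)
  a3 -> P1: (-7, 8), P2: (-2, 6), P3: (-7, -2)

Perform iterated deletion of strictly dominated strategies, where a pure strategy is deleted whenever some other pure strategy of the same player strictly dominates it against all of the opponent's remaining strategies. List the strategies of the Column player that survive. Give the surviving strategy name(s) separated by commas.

P1, P3

The Row player's strategy a3 is strictly dominated by a1 (P1: -1>-7, P2: -1>-2, P3: 2>-7) and is removed.
For the Column player, P1 strictly dominates P2 on the remaining rows (a1: 6>-7, a2: -2>-8); eliminate P2.
Among the remaining strategies, none is strictly dominated by another pure strategy of the same player, so the elimination stops.
Surviving strategies — the Row player: {a1, a2}; the Column player: {P1, P3}.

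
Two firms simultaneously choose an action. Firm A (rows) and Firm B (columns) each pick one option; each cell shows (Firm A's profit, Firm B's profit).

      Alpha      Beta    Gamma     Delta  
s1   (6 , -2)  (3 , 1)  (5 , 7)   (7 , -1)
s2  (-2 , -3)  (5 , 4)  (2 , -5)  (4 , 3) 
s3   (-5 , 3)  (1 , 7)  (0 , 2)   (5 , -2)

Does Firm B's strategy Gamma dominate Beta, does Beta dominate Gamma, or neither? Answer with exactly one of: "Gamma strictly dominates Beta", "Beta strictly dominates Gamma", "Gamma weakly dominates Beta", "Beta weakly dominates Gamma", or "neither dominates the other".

neither dominates the other

Gamma's payoffs vs Beta's, by Firm A's action — s1: 7>1, s2: -5<4, s3: 2<7.
Gamma does better at s1 but worse at s2, s3; neither strategy dominates the other.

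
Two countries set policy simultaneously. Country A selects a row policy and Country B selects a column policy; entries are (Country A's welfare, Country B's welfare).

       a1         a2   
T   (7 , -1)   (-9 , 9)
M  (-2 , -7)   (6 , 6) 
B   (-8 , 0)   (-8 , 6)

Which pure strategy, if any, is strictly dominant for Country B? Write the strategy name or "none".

a2

a2 vs a1: T: 9>-1, M: 6>-7, B: 6>0.
a2 strictly beats every other strategy against every opponent action, so it is strictly dominant.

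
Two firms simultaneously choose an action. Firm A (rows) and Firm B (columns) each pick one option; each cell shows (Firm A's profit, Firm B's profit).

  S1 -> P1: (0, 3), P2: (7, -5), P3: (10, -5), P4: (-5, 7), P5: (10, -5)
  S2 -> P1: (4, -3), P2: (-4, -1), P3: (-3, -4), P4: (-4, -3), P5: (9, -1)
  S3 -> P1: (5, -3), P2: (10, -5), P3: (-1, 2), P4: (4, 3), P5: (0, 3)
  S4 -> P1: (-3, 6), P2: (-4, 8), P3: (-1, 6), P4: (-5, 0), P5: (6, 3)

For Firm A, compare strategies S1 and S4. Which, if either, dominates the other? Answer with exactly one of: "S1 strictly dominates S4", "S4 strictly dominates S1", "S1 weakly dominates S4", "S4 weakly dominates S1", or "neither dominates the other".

Compare S1 to S4 across every action of Firm B: P1: 0>-3, P2: 7>-4, P3: 10>-1, P4: -5=-5, P5: 10>6.
S1 is at least as good everywhere and strictly better somewhere (tied only at P4), so S1 weakly but not strictly dominates S4.

S1 weakly dominates S4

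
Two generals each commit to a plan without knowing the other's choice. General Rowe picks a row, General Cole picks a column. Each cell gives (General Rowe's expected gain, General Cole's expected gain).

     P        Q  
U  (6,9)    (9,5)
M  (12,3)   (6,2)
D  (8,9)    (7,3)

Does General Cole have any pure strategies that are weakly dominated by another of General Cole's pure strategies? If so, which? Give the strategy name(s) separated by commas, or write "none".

Nothing dominates P: Q at U (9>5).
Q is weakly dominated by P (U: 9>5, M: 3>2, D: 9>3).

Q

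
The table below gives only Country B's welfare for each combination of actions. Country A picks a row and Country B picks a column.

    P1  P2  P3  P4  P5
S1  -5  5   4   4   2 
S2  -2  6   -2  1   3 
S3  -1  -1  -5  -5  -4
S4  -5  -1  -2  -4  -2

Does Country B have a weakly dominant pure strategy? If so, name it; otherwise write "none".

P2

P2 vs P1: S1: 5>-5, S2: 6>-2, S3: -1=-1, S4: -1>-5.
P2 vs P3: S1: 5>4, S2: 6>-2, S3: -1>-5, S4: -1>-2.
P2 vs P4: S1: 5>4, S2: 6>1, S3: -1>-5, S4: -1>-4.
P2 vs P5: S1: 5>2, S2: 6>3, S3: -1>-4, S4: -1>-2.
P2 is at least as good as every other strategy against every opponent action, so it is weakly dominant.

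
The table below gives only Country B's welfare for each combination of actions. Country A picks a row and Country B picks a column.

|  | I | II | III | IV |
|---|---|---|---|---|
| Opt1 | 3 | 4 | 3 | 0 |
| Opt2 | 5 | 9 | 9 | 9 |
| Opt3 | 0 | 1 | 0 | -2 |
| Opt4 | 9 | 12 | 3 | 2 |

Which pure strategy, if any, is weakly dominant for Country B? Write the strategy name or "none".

II

II vs I: Opt1: 4>3, Opt2: 9>5, Opt3: 1>0, Opt4: 12>9.
II vs III: Opt1: 4>3, Opt2: 9=9, Opt3: 1>0, Opt4: 12>3.
II vs IV: Opt1: 4>0, Opt2: 9=9, Opt3: 1>-2, Opt4: 12>2.
II is at least as good as every other strategy against every opponent action, so it is weakly dominant.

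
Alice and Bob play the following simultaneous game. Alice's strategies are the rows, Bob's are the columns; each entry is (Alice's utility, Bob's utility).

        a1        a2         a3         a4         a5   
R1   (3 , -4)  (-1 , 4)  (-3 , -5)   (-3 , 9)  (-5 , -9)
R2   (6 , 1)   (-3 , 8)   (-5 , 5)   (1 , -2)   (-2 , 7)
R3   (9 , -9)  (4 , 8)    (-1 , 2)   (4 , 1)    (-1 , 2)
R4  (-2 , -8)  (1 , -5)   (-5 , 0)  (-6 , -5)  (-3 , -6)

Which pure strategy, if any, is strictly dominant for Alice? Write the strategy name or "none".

R3 vs R1: a1: 9>3, a2: 4>-1, a3: -1>-3, a4: 4>-3, a5: -1>-5.
R3 vs R2: a1: 9>6, a2: 4>-3, a3: -1>-5, a4: 4>1, a5: -1>-2.
R3 vs R4: a1: 9>-2, a2: 4>1, a3: -1>-5, a4: 4>-6, a5: -1>-3.
R3 strictly beats every other strategy against every opponent action, so it is strictly dominant.

R3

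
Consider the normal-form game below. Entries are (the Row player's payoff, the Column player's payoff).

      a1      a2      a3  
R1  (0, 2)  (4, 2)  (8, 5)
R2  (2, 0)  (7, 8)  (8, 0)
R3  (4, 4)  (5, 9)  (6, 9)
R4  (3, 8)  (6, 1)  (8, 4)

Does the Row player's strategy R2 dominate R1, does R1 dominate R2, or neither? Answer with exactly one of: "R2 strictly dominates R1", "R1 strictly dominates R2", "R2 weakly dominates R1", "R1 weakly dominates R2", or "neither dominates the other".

R2 weakly dominates R1

Compare R2 to R1 across each opponent action: a1: 2>0, a2: 7>4, a3: 8=8.
R2 is at least as good everywhere and strictly better somewhere (tied only at a3), so R2 weakly but not strictly dominates R1.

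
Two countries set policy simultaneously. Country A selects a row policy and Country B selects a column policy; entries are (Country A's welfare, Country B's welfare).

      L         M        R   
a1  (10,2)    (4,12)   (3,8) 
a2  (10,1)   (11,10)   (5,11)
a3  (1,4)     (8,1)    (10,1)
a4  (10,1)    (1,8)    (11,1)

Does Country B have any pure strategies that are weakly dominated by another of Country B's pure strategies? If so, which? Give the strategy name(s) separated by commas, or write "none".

none

Nothing dominates L: M at a3 (4>1); R at a3 (4>1).
Nothing dominates M: L at a1 (12>2); R at a1 (12>8).
Nothing dominates R: L at a1 (8>2); M at a2 (11>10).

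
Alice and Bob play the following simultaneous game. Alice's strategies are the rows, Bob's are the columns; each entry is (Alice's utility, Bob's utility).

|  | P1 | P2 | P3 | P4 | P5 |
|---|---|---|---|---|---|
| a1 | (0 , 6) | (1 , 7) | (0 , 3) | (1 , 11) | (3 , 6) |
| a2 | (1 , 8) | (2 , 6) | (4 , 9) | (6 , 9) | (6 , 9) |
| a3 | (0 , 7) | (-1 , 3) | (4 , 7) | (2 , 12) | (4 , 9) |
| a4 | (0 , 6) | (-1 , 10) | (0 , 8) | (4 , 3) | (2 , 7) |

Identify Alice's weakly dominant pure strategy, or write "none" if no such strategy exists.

a2

a2 vs a1: P1: 1>0, P2: 2>1, P3: 4>0, P4: 6>1, P5: 6>3.
a2 vs a3: P1: 1>0, P2: 2>-1, P3: 4=4, P4: 6>2, P5: 6>4.
a2 vs a4: P1: 1>0, P2: 2>-1, P3: 4>0, P4: 6>4, P5: 6>2.
a2 is at least as good as every other strategy against every opponent action, so it is weakly dominant.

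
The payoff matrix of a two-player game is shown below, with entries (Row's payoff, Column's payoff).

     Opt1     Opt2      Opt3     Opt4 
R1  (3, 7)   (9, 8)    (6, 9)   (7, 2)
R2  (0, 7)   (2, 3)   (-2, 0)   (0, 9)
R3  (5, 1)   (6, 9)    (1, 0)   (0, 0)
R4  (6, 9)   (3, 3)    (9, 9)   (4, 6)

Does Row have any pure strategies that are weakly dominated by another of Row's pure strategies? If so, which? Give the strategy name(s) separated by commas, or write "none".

Nothing dominates R1: R2 at Opt1 (3>0); R3 at Opt2 (9>6); R4 at Opt2 (9>3).
R2: dominated, since R1 does at least as well everywhere (Opt1: 3>0, Opt2: 9>2, Opt3: 6>-2, Opt4: 7>0).
R3: no other strategy beats it everywhere (R1 at Opt1 (5>3); R2 at Opt1 (5>0); R4 at Opt2 (6>3)).
R4: no other strategy beats it everywhere (R1 at Opt1 (6>3); R2 at Opt1 (6>0); R3 at Opt1 (6>5)).

R2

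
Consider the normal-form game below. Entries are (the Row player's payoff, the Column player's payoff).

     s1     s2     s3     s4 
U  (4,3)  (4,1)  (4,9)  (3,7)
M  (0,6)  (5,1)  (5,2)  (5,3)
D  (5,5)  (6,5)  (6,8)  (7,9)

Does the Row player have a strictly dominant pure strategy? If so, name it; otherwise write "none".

D

D vs U: s1: 5>4, s2: 6>4, s3: 6>4, s4: 7>3.
D vs M: s1: 5>0, s2: 6>5, s3: 6>5, s4: 7>5.
D strictly beats every other strategy against every opponent action, so it is strictly dominant.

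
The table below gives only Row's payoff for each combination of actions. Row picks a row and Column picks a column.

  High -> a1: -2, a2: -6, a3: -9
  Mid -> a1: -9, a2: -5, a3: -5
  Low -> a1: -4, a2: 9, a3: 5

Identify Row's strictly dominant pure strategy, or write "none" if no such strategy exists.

none

High fails to dominate Mid at a2 (-6<-5).
Mid fails to dominate High at a1 (-9<-2).
Low fails to dominate High at a1 (-4<-2).
No single strategy dominates all the others.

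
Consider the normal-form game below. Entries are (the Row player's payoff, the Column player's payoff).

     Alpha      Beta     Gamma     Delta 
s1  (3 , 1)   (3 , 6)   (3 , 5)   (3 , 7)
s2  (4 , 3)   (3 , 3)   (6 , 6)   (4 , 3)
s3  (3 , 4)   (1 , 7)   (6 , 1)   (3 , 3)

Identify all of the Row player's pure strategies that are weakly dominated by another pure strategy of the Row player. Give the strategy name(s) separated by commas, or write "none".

s1, s3

s1 is weakly dominated by s2 (Alpha: 4>3, Beta: 3=3, Gamma: 6>3, Delta: 4>3).
s2: no other strategy beats it everywhere (s1 at Alpha (4>3); s3 at Alpha (4>3)).
s3: dominated, since s2 does at least as well everywhere (Alpha: 4>3, Beta: 3>1, Gamma: 6=6, Delta: 4>3).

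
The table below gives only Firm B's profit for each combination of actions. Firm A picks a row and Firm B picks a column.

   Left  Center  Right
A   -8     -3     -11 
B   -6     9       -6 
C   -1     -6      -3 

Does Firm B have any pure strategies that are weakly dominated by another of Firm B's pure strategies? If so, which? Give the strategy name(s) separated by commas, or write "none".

Nothing dominates Left: Center at C (-1>-6); Right at A (-8>-11).
Center is not dominated — it holds its own against Left at A (-3>-8); Right at A (-3>-11).
Left weakly dominates Right — A: -8>-11, B: -6=-6, C: -1>-3.

Right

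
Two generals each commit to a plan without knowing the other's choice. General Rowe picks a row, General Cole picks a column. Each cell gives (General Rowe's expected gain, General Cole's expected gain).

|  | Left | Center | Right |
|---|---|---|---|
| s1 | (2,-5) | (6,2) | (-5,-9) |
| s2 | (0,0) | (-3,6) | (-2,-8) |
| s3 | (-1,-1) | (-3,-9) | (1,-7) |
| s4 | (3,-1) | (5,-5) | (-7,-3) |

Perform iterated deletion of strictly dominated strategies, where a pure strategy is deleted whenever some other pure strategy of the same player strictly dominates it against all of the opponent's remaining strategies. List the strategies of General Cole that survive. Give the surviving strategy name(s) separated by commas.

Column Right is eliminated: Left beats it against every remaining row (s1: -5>-9, s2: 0>-8, s3: -1>-7, s4: -1>-3).
General Rowe's strategy s2 is strictly dominated by s1 (Left: 2>0, Center: 6>-3) and is removed.
General Rowe's strategy s3 is strictly dominated by s1 (Left: 2>-1, Center: 6>-3) and is removed.
Among the remaining strategies, none is strictly dominated by another pure strategy of the same player, so the elimination stops.
Surviving strategies — General Rowe: {s1, s4}; General Cole: {Left, Center}.

Left, Center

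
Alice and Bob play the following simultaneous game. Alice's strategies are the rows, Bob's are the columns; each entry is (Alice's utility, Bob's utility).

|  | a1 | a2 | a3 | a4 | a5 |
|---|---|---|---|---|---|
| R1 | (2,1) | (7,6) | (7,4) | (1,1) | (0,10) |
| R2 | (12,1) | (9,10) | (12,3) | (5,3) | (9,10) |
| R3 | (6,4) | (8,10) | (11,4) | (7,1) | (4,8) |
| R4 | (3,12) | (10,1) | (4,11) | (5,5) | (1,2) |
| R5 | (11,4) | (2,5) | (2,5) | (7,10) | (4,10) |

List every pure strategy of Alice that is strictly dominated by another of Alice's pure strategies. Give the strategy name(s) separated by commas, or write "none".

R1

R2 strictly dominates R1 — a1: 12>2, a2: 9>7, a3: 12>7, a4: 5>1, a5: 9>0.
Nothing dominates R2: R1 at a1 (12>2); R3 at a1 (12>6); R4 at a1 (12>3); R5 at a1 (12>11).
R3: no other strategy beats it everywhere (R1 at a1 (6>2); R2 at a4 (7>5); R4 at a1 (6>3); R5 at a2 (8>2)).
R4: no other strategy beats it everywhere (R1 at a1 (3>2); R2 at a2 (10>9); R3 at a2 (10>8); R5 at a2 (10>2)).
R5 is not dominated — it holds its own against R1 at a1 (11>2); R2 at a4 (7>5); R3 at a1 (11>6); R4 at a1 (11>3).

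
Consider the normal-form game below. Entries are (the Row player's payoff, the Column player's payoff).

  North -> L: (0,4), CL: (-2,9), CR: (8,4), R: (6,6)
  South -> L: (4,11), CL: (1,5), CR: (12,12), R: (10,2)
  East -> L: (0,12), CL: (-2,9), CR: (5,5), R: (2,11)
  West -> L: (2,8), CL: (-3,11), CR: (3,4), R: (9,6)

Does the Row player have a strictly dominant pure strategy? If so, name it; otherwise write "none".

South

South vs North: L: 4>0, CL: 1>-2, CR: 12>8, R: 10>6.
South vs East: L: 4>0, CL: 1>-2, CR: 12>5, R: 10>2.
South vs West: L: 4>2, CL: 1>-3, CR: 12>3, R: 10>9.
South strictly beats every other strategy against every opponent action, so it is strictly dominant.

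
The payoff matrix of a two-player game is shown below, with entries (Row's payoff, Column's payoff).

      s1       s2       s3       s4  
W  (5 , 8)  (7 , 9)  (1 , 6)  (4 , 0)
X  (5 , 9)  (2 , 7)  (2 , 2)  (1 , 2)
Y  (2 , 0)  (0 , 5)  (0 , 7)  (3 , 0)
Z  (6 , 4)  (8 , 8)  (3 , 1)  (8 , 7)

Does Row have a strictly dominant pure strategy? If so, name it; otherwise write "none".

Z vs W: s1: 6>5, s2: 8>7, s3: 3>1, s4: 8>4.
Z vs X: s1: 6>5, s2: 8>2, s3: 3>2, s4: 8>1.
Z vs Y: s1: 6>2, s2: 8>0, s3: 3>0, s4: 8>3.
Z strictly beats every other strategy against every opponent action, so it is strictly dominant.

Z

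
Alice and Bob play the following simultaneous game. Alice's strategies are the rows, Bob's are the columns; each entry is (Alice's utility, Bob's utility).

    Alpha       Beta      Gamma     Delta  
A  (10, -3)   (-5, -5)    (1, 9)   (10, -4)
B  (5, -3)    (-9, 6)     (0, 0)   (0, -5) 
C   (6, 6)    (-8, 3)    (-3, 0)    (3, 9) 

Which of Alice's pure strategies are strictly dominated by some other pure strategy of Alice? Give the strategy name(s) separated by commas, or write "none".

Nothing dominates A: B at Alpha (10>5); C at Alpha (10>6).
A strictly dominates B — Alpha: 10>5, Beta: -5>-9, Gamma: 1>0, Delta: 10>0.
C: dominated, since A does at least as well everywhere (Alpha: 10>6, Beta: -5>-8, Gamma: 1>-3, Delta: 10>3).

B, C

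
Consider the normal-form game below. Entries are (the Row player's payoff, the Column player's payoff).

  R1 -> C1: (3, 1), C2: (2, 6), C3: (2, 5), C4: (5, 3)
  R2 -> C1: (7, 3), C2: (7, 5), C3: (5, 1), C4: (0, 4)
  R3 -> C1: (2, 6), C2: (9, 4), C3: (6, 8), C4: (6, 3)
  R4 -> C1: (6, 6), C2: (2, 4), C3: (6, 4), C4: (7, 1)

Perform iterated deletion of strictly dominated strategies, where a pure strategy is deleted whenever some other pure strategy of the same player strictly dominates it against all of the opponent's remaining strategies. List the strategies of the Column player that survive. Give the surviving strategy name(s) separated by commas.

For the Column player, C2 strictly dominates C4 on the remaining rows (R1: 6>3, R2: 5>4, R3: 4>3, R4: 4>1); eliminate C4.
Row R1 is eliminated: R2 beats it against every remaining column (C1: 7>3, C2: 7>2, C3: 5>2).
Among the remaining strategies, none is strictly dominated by another pure strategy of the same player, so the elimination stops.
Surviving strategies — the Row player: {R2, R3, R4}; the Column player: {C1, C2, C3}.

C1, C2, C3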